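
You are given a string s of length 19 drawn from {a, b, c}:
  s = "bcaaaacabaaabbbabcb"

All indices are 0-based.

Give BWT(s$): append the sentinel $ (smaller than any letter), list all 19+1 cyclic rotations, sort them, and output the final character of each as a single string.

rank  rotation              last
    0  $bcaaaacabaaabbbabcb  b
    1  aaaacabaaabbbabcb$bc  c
    2  aaabbbabcb$bcaaaacab  b
    3  aaacabaaabbbabcb$bca  a
    4  aabbbabcb$bcaaaacaba  a
    5  aacabaaabbbabcb$bcaa  a
    6  abaaabbbabcb$bcaaaac  c
    7  abbbabcb$bcaaaacabaa  a
    8  abcb$bcaaaacabaaabbb  b
    9  acabaaabbbabcb$bcaaa  a
   10  b$bcaaaacabaaabbbabc  c
   11  baaabbbabcb$bcaaaaca  a
   12  babcb$bcaaaacabaaabb  b
   13  bbabcb$bcaaaacabaaab  b
   14  bbbabcb$bcaaaacabaaa  a
   15  bcaaaacabaaabbbabcb$  $
   16  bcb$bcaaaacabaaabbba  a
   17  caaaacabaaabbbabcb$b  b
   18  cabaaabbbabcb$bcaaaa  a
   19  cb$bcaaaacabaaabbbab  b

bcbaaacabacabba$abab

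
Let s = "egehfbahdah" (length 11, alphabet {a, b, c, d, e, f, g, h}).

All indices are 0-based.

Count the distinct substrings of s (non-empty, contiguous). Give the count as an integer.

rank | idx | suffix
   0 |   9 | ah
   1 |   6 | ahdah
   2 |   5 | bahdah
   3 |   8 | dah
   4 |   0 | egehfbahdah
   5 |   2 | ehfbahdah
   6 |   4 | fbahdah
   7 |   1 | gehfbahdah
   8 |  10 | h
   9 |   7 | hdah
  10 |   3 | hfbahdah

SA = [9, 6, 5, 8, 0, 2, 4, 1, 10, 7, 3]
[i] adj suffixes → lcp
  [1] 9/6 → 2 ('ah')
  [2] 6/5 → 0 ('')
  [3] 5/8 → 0 ('')
  [4] 8/0 → 0 ('')
  [5] 0/2 → 1 ('e')
  [6] 2/4 → 0 ('')
  [7] 4/1 → 0 ('')
  [8] 1/10 → 0 ('')
  [9] 10/7 → 1 ('h')
  [10] 7/3 → 1 ('h')

n(n+1)/2 = 11·12/2 = 66
Σ LCP = 0 + 2 + 0 + 0 + 0 + 1 + 0 + 0 + 0 + 1 + 1 = 5
distinct = 66 − 5 = 61

61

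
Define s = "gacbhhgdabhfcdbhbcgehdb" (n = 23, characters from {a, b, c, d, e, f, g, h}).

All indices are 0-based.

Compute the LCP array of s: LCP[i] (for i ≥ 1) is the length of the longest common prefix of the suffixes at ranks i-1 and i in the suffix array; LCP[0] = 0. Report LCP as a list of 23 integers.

[0, 1, 0, 1, 1, 2, 2, 0, 1, 1, 0, 1, 2, 0, 0, 0, 1, 1, 0, 1, 1, 1, 1]

rank→(start, suffix):
  0 → (8, 'abhfcdbhbcgehdb')
  1 → (1, 'acbhhgdabhfcdbhbcgehdb')
  2 → (22, 'b')
  3 → (16, 'bcgehdb')
  4 → (14, 'bhbcgehdb')
  5 → (9, 'bhfcdbhbcgehdb')
  6 → (3, 'bhhgdabhfcdbhbcgehdb')
  7 → (2, 'cbhhgdabhfcdbhbcgehdb')
  8 → (12, 'cdbhbcgehdb')
  9 → (17, 'cgehdb')
  10 → (7, 'dabhfcdbhbcgehdb')
  11 → (21, 'db')
  12 → (13, 'dbhbcgehdb')
  13 → (19, 'ehdb')
  14 → (11, 'fcdbhbcgehdb')
  15 → (0, 'gacbhhgdabhfcdbhbcgehdb')
  16 → (6, 'gdabhfcdbhbcgehdb')
  17 → (18, 'gehdb')
  18 → (15, 'hbcgehdb')
  19 → (20, 'hdb')
  20 → (10, 'hfcdbhbcgehdb')
  21 → (5, 'hgdabhfcdbhbcgehdb')
  22 → (4, 'hhgdabhfcdbhbcgehdb')

SA = [8, 1, 22, 16, 14, 9, 3, 2, 12, 17, 7, 21, 13, 19, 11, 0, 6, 18, 15, 20, 10, 5, 4]
i: (SA[i-1],SA[i]) lcp shared
  1: (8,1) 1 'a'
  2: (1,22) 0 ''
  3: (22,16) 1 'b'
  4: (16,14) 1 'b'
  5: (14,9) 2 'bh'
  6: (9,3) 2 'bh'
  7: (3,2) 0 ''
  8: (2,12) 1 'c'
  9: (12,17) 1 'c'
  10: (17,7) 0 ''
  11: (7,21) 1 'd'
  12: (21,13) 2 'db'
  13: (13,19) 0 ''
  14: (19,11) 0 ''
  15: (11,0) 0 ''
  16: (0,6) 1 'g'
  17: (6,18) 1 'g'
  18: (18,15) 0 ''
  19: (15,20) 1 'h'
  20: (20,10) 1 'h'
  21: (10,5) 1 'h'
  22: (5,4) 1 'h'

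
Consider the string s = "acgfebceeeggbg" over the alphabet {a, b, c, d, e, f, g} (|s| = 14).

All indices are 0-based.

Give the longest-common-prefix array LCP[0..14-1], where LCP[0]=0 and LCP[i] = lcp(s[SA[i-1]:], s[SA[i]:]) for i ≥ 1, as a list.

rank | idx | suffix
   0 |   0 | acgfebceeeggbg
   1 |   5 | bceeeggbg
   2 |  12 | bg
   3 |   6 | ceeeggbg
   4 |   1 | cgfebceeeggbg
   5 |   4 | ebceeeggbg
   6 |   7 | eeeggbg
   7 |   8 | eeggbg
   8 |   9 | eggbg
   9 |   3 | febceeeggbg
  10 |  13 | g
  11 |  11 | gbg
  12 |   2 | gfebceeeggbg
  13 |  10 | ggbg

SA = [0, 5, 12, 6, 1, 4, 7, 8, 9, 3, 13, 11, 2, 10]
[i] adj suffixes → lcp
  [1] 0/5 → 0 ('')
  [2] 5/12 → 1 ('b')
  [3] 12/6 → 0 ('')
  [4] 6/1 → 1 ('c')
  [5] 1/4 → 0 ('')
  [6] 4/7 → 1 ('e')
  [7] 7/8 → 2 ('ee')
  [8] 8/9 → 1 ('e')
  [9] 9/3 → 0 ('')
  [10] 3/13 → 0 ('')
  [11] 13/11 → 1 ('g')
  [12] 11/2 → 1 ('g')
  [13] 2/10 → 1 ('g')

[0, 0, 1, 0, 1, 0, 1, 2, 1, 0, 0, 1, 1, 1]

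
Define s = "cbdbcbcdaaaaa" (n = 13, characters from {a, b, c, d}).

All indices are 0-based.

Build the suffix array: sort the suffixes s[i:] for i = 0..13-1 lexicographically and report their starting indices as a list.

sorted suffixes:
  #0 SA[0]=12  'a'
  #1 SA[1]=11  'aa'
  #2 SA[2]=10  'aaa'
  #3 SA[3]=9  'aaaa'
  #4 SA[4]=8  'aaaaa'
  #5 SA[5]=3  'bcbcdaaaaa'
  #6 SA[6]=5  'bcdaaaaa'
  #7 SA[7]=1  'bdbcbcdaaaaa'
  #8 SA[8]=4  'cbcdaaaaa'
  #9 SA[9]=0  'cbdbcbcdaaaaa'
  #10 SA[10]=6  'cdaaaaa'
  #11 SA[11]=7  'daaaaa'
  #12 SA[12]=2  'dbcbcdaaaaa'

[12, 11, 10, 9, 8, 3, 5, 1, 4, 0, 6, 7, 2]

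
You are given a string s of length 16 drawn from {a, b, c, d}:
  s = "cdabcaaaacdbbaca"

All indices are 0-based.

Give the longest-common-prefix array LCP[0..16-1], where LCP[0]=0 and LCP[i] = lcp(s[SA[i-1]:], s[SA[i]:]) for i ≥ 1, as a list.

[0, 1, 3, 2, 1, 1, 2, 0, 1, 1, 0, 2, 1, 2, 0, 1]

sorted suffixes:
  #0 SA[0]=15  'a'
  #1 SA[1]=5  'aaaacdbbaca'
  #2 SA[2]=6  'aaacdbbaca'
  #3 SA[3]=7  'aacdbbaca'
  #4 SA[4]=2  'abcaaaacdbbaca'
  #5 SA[5]=13  'aca'
  #6 SA[6]=8  'acdbbaca'
  #7 SA[7]=12  'baca'
  #8 SA[8]=11  'bbaca'
  #9 SA[9]=3  'bcaaaacdbbaca'
  #10 SA[10]=14  'ca'
  #11 SA[11]=4  'caaaacdbbaca'
  #12 SA[12]=0  'cdabcaaaacdbbaca'
  #13 SA[13]=9  'cdbbaca'
  #14 SA[14]=1  'dabcaaaacdbbaca'
  #15 SA[15]=10  'dbbaca'

SA = [15, 5, 6, 7, 2, 13, 8, 12, 11, 3, 14, 4, 0, 9, 1, 10]
[i] adj suffixes → lcp
  [1] 15/5 → 1 ('a')
  [2] 5/6 → 3 ('aaa')
  [3] 6/7 → 2 ('aa')
  [4] 7/2 → 1 ('a')
  [5] 2/13 → 1 ('a')
  [6] 13/8 → 2 ('ac')
  [7] 8/12 → 0 ('')
  [8] 12/11 → 1 ('b')
  [9] 11/3 → 1 ('b')
  [10] 3/14 → 0 ('')
  [11] 14/4 → 2 ('ca')
  [12] 4/0 → 1 ('c')
  [13] 0/9 → 2 ('cd')
  [14] 9/1 → 0 ('')
  [15] 1/10 → 1 ('d')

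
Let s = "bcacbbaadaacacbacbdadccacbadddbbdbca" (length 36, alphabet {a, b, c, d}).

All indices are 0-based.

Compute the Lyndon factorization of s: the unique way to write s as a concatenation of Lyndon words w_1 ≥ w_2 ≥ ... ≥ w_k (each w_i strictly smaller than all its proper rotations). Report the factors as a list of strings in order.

emit factor 1: 'bc' (i=0, period=2)
emit factor 2: 'acbb' (i=2, period=4)
emit factor 3: 'aad' (i=6, period=3)
emit factor 4: 'aacacbacbdadccacbadddbbdbc' (i=9, period=26)
emit factor 5: 'a' (i=35, period=1)

["bc", "acbb", "aad", "aacacbacbdadccacbadddbbdbc", "a"]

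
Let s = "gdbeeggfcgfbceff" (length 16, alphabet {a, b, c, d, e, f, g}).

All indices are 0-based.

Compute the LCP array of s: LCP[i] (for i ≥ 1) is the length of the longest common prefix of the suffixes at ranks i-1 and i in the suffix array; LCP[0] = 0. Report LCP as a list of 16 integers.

rank→(start, suffix):
  0 → (11, 'bceff')
  1 → (2, 'beeggfcgfbceff')
  2 → (12, 'ceff')
  3 → (8, 'cgfbceff')
  4 → (1, 'dbeeggfcgfbceff')
  5 → (3, 'eeggfcgfbceff')
  6 → (13, 'eff')
  7 → (4, 'eggfcgfbceff')
  8 → (15, 'f')
  9 → (10, 'fbceff')
  10 → (7, 'fcgfbceff')
  11 → (14, 'ff')
  12 → (0, 'gdbeeggfcgfbceff')
  13 → (9, 'gfbceff')
  14 → (6, 'gfcgfbceff')
  15 → (5, 'ggfcgfbceff')

SA = [11, 2, 12, 8, 1, 3, 13, 4, 15, 10, 7, 14, 0, 9, 6, 5]
rank  pair      lcp
   1  s[11:],s[2:]  1  'b'
   2  s[2:],s[12:]  0  ''
   3  s[12:],s[8:]  1  'c'
   4  s[8:],s[1:]  0  ''
   5  s[1:],s[3:]  0  ''
   6  s[3:],s[13:]  1  'e'
   7  s[13:],s[4:]  1  'e'
   8  s[4:],s[15:]  0  ''
   9  s[15:],s[10:]  1  'f'
  10  s[10:],s[7:]  1  'f'
  11  s[7:],s[14:]  1  'f'
  12  s[14:],s[0:]  0  ''
  13  s[0:],s[9:]  1  'g'
  14  s[9:],s[6:]  2  'gf'
  15  s[6:],s[5:]  1  'g'

[0, 1, 0, 1, 0, 0, 1, 1, 0, 1, 1, 1, 0, 1, 2, 1]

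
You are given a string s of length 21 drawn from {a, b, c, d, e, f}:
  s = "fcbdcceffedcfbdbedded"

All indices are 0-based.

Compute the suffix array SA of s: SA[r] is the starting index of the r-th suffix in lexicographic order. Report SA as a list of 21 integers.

[13, 2, 15, 1, 4, 5, 11, 20, 14, 3, 10, 17, 18, 19, 9, 16, 6, 12, 0, 8, 7]

rank→(start, suffix):
  0 → (13, 'bdbedded')
  1 → (2, 'bdcceffedcfbdbedded')
  2 → (15, 'bedded')
  3 → (1, 'cbdcceffedcfbdbedded')
  4 → (4, 'cceffedcfbdbedded')
  5 → (5, 'ceffedcfbdbedded')
  6 → (11, 'cfbdbedded')
  7 → (20, 'd')
  8 → (14, 'dbedded')
  9 → (3, 'dcceffedcfbdbedded')
  10 → (10, 'dcfbdbedded')
  11 → (17, 'dded')
  12 → (18, 'ded')
  13 → (19, 'ed')
  14 → (9, 'edcfbdbedded')
  15 → (16, 'edded')
  16 → (6, 'effedcfbdbedded')
  17 → (12, 'fbdbedded')
  18 → (0, 'fcbdcceffedcfbdbedded')
  19 → (8, 'fedcfbdbedded')
  20 → (7, 'ffedcfbdbedded')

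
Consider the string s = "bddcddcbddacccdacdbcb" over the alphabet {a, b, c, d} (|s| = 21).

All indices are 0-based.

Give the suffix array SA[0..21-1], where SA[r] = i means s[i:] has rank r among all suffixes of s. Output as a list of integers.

sorted suffixes:
  #0 SA[0]=10  'acccdacdbcb'
  #1 SA[1]=15  'acdbcb'
  #2 SA[2]=20  'b'
  #3 SA[3]=18  'bcb'
  #4 SA[4]=7  'bddacccdacdbcb'
  #5 SA[5]=0  'bddcddcbddacccdacdbcb'
  #6 SA[6]=19  'cb'
  #7 SA[7]=6  'cbddacccdacdbcb'
  #8 SA[8]=11  'cccdacdbcb'
  #9 SA[9]=12  'ccdacdbcb'
  #10 SA[10]=13  'cdacdbcb'
  #11 SA[11]=16  'cdbcb'
  #12 SA[12]=3  'cddcbddacccdacdbcb'
  #13 SA[13]=9  'dacccdacdbcb'
  #14 SA[14]=14  'dacdbcb'
  #15 SA[15]=17  'dbcb'
  #16 SA[16]=5  'dcbddacccdacdbcb'
  #17 SA[17]=2  'dcddcbddacccdacdbcb'
  #18 SA[18]=8  'ddacccdacdbcb'
  #19 SA[19]=4  'ddcbddacccdacdbcb'
  #20 SA[20]=1  'ddcddcbddacccdacdbcb'

[10, 15, 20, 18, 7, 0, 19, 6, 11, 12, 13, 16, 3, 9, 14, 17, 5, 2, 8, 4, 1]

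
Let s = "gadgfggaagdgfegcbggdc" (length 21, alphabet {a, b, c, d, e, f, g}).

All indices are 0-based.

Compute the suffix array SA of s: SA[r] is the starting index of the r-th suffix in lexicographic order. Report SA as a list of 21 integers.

sorted suffixes:
  #0 SA[0]=7  'aagdgfegcbggdc'
  #1 SA[1]=1  'adgfggaagdgfegcbggdc'
  #2 SA[2]=8  'agdgfegcbggdc'
  #3 SA[3]=16  'bggdc'
  #4 SA[4]=20  'c'
  #5 SA[5]=15  'cbggdc'
  #6 SA[6]=19  'dc'
  #7 SA[7]=10  'dgfegcbggdc'
  #8 SA[8]=2  'dgfggaagdgfegcbggdc'
  #9 SA[9]=13  'egcbggdc'
  #10 SA[10]=12  'fegcbggdc'
  #11 SA[11]=4  'fggaagdgfegcbggdc'
  #12 SA[12]=6  'gaagdgfegcbggdc'
  #13 SA[13]=0  'gadgfggaagdgfegcbggdc'
  #14 SA[14]=14  'gcbggdc'
  #15 SA[15]=18  'gdc'
  #16 SA[16]=9  'gdgfegcbggdc'
  #17 SA[17]=11  'gfegcbggdc'
  #18 SA[18]=3  'gfggaagdgfegcbggdc'
  #19 SA[19]=5  'ggaagdgfegcbggdc'
  #20 SA[20]=17  'ggdc'

[7, 1, 8, 16, 20, 15, 19, 10, 2, 13, 12, 4, 6, 0, 14, 18, 9, 11, 3, 5, 17]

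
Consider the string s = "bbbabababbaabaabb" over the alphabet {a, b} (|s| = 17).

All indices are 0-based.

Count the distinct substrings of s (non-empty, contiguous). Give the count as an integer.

rank | idx | suffix
   0 |  10 | aabaabb
   1 |  13 | aabb
   2 |  11 | abaabb
   3 |   3 | abababbaabaabb
   4 |   5 | ababbaabaabb
   5 |  14 | abb
   6 |   7 | abbaabaabb
   7 |  16 | b
   8 |   9 | baabaabb
   9 |  12 | baabb
  10 |   2 | babababbaabaabb
  11 |   4 | bababbaabaabb
  12 |   6 | babbaabaabb
  13 |  15 | bb
  14 |   8 | bbaabaabb
  15 |   1 | bbabababbaabaabb
  16 |   0 | bbbabababbaabaabb

SA = [10, 13, 11, 3, 5, 14, 7, 16, 9, 12, 2, 4, 6, 15, 8, 1, 0]
i: (SA[i-1],SA[i]) lcp shared
  1: (10,13) 3 'aab'
  2: (13,11) 1 'a'
  3: (11,3) 3 'aba'
  4: (3,5) 4 'abab'
  5: (5,14) 2 'ab'
  6: (14,7) 3 'abb'
  7: (7,16) 0 ''
  8: (16,9) 1 'b'
  9: (9,12) 4 'baab'
  10: (12,2) 2 'ba'
  11: (2,4) 5 'babab'
  12: (4,6) 3 'bab'
  13: (6,15) 1 'b'
  14: (15,8) 2 'bb'
  15: (8,1) 3 'bba'
  16: (1,0) 2 'bb'

n(n+1)/2 = 17·18/2 = 153
Σ LCP = 0 + 3 + 1 + 3 + 4 + 2 + 3 + 0 + 1 + 4 + 2 + 5 + 3 + 1 + 2 + 3 + 2 = 39
distinct = 153 − 39 = 114

114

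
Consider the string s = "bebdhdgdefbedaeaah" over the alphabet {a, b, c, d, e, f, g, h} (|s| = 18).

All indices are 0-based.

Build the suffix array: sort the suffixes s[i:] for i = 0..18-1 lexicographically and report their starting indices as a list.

[15, 13, 16, 2, 0, 10, 12, 7, 5, 3, 14, 1, 11, 8, 9, 6, 17, 4]

rank→(start, suffix):
  0 → (15, 'aah')
  1 → (13, 'aeaah')
  2 → (16, 'ah')
  3 → (2, 'bdhdgdefbedaeaah')
  4 → (0, 'bebdhdgdefbedaeaah')
  5 → (10, 'bedaeaah')
  6 → (12, 'daeaah')
  7 → (7, 'defbedaeaah')
  8 → (5, 'dgdefbedaeaah')
  9 → (3, 'dhdgdefbedaeaah')
  10 → (14, 'eaah')
  11 → (1, 'ebdhdgdefbedaeaah')
  12 → (11, 'edaeaah')
  13 → (8, 'efbedaeaah')
  14 → (9, 'fbedaeaah')
  15 → (6, 'gdefbedaeaah')
  16 → (17, 'h')
  17 → (4, 'hdgdefbedaeaah')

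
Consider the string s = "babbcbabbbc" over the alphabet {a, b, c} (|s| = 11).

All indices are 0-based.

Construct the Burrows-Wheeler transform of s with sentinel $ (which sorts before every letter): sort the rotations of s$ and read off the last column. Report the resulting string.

rank  rotation      last
    0  $babbcbabbbc  c
    1  abbbc$babbcb  b
    2  abbcbabbbc$b  b
    3  babbbc$babbc  c
    4  babbcbabbbc$  $
    5  bbbc$babbcba  a
    6  bbc$babbcbab  b
    7  bbcbabbbc$ba  a
    8  bc$babbcbabb  b
    9  bcbabbbc$bab  b
   10  c$babbcbabbb  b
   11  cbabbbc$babb  b

cbbc$ababbbb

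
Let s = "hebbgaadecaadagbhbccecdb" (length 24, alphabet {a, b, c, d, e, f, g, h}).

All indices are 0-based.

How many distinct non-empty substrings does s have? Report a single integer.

rank→(start, suffix):
  0 → (10, 'aadagbhbccecdb')
  1 → (5, 'aadecaadagbhbccecdb')
  2 → (11, 'adagbhbccecdb')
  3 → (6, 'adecaadagbhbccecdb')
  4 → (13, 'agbhbccecdb')
  5 → (23, 'b')
  6 → (2, 'bbgaadecaadagbhbccecdb')
  7 → (17, 'bccecdb')
  8 → (3, 'bgaadecaadagbhbccecdb')
  9 → (15, 'bhbccecdb')
  10 → (9, 'caadagbhbccecdb')
  11 → (18, 'ccecdb')
  12 → (21, 'cdb')
  13 → (19, 'cecdb')
  14 → (12, 'dagbhbccecdb')
  15 → (22, 'db')
  16 → (7, 'decaadagbhbccecdb')
  17 → (1, 'ebbgaadecaadagbhbccecdb')
  18 → (8, 'ecaadagbhbccecdb')
  19 → (20, 'ecdb')
  20 → (4, 'gaadecaadagbhbccecdb')
  21 → (14, 'gbhbccecdb')
  22 → (16, 'hbccecdb')
  23 → (0, 'hebbgaadecaadagbhbccecdb')

SA = [10, 5, 11, 6, 13, 23, 2, 17, 3, 15, 9, 18, 21, 19, 12, 22, 7, 1, 8, 20, 4, 14, 16, 0]
[i] adj suffixes → lcp
  [1] 10/5 → 3 ('aad')
  [2] 5/11 → 1 ('a')
  [3] 11/6 → 2 ('ad')
  [4] 6/13 → 1 ('a')
  [5] 13/23 → 0 ('')
  [6] 23/2 → 1 ('b')
  [7] 2/17 → 1 ('b')
  [8] 17/3 → 1 ('b')
  [9] 3/15 → 1 ('b')
  [10] 15/9 → 0 ('')
  [11] 9/18 → 1 ('c')
  [12] 18/21 → 1 ('c')
  [13] 21/19 → 1 ('c')
  [14] 19/12 → 0 ('')
  [15] 12/22 → 1 ('d')
  [16] 22/7 → 1 ('d')
  [17] 7/1 → 0 ('')
  [18] 1/8 → 1 ('e')
  [19] 8/20 → 2 ('ec')
  [20] 20/4 → 0 ('')
  [21] 4/14 → 1 ('g')
  [22] 14/16 → 0 ('')
  [23] 16/0 → 1 ('h')

n(n+1)/2 = 24·25/2 = 300
Σ LCP = 0 + 3 + 1 + 2 + 1 + 0 + 1 + 1 + 1 + 1 + 0 + 1 + 1 + 1 + 0 + 1 + 1 + 0 + 1 + 2 + 0 + 1 + 0 + 1 = 21
distinct = 300 − 21 = 279

279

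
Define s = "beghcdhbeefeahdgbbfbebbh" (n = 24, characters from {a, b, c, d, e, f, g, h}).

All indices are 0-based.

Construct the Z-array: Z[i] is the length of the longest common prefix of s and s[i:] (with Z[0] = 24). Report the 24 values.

Z[0]=24
i=1: outside box; Z[1]=0
i=2: outside box; Z[2]=0
i=3: outside box; Z[3]=0
i=4: outside box; Z[4]=0
i=5: outside box; Z[5]=0
i=6: outside box; Z[6]=0
i=7: outside box; Z[7]=2 scan→box=[7,9)
i=8: min(r-i=1, Z[1]=0)=0; Z[8]=0
i=9: outside box; Z[9]=0
i=10: outside box; Z[10]=0
i=11: outside box; Z[11]=0
i=12: outside box; Z[12]=0
i=13: outside box; Z[13]=0
i=14: outside box; Z[14]=0
i=15: outside box; Z[15]=0
i=16: outside box; Z[16]=1 scan→box=[16,17)
i=17: outside box; Z[17]=1 scan→box=[17,18)
i=18: outside box; Z[18]=0
i=19: outside box; Z[19]=2 scan→box=[19,21)
i=20: min(r-i=1, Z[1]=0)=0; Z[20]=0
i=21: outside box; Z[21]=1 scan→box=[21,22)
i=22: outside box; Z[22]=1 scan→box=[22,23)
i=23: outside box; Z[23]=0

[24, 0, 0, 0, 0, 0, 0, 2, 0, 0, 0, 0, 0, 0, 0, 0, 1, 1, 0, 2, 0, 1, 1, 0]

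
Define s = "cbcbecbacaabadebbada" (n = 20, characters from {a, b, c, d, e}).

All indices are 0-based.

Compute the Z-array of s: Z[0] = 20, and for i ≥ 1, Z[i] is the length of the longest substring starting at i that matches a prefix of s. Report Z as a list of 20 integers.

Z[0]=20
i=1: fresh scan; Z[1]=0
i=2: fresh scan; Z[2]=2 scan→box=[2,4)
i=3: min(r-i=1, Z[1]=0)=0; Z[3]=0
i=4: fresh scan; Z[4]=0
i=5: fresh scan; Z[5]=2 scan→box=[5,7)
i=6: min(r-i=1, Z[1]=0)=0; Z[6]=0
i=7: fresh scan; Z[7]=0
i=8: fresh scan; Z[8]=1 scan→box=[8,9)
i=9: fresh scan; Z[9]=0
i=10: fresh scan; Z[10]=0
i=11: fresh scan; Z[11]=0
i=12: fresh scan; Z[12]=0
i=13: fresh scan; Z[13]=0
i=14: fresh scan; Z[14]=0
i=15: fresh scan; Z[15]=0
i=16: fresh scan; Z[16]=0
i=17: fresh scan; Z[17]=0
i=18: fresh scan; Z[18]=0
i=19: fresh scan; Z[19]=0

[20, 0, 2, 0, 0, 2, 0, 0, 1, 0, 0, 0, 0, 0, 0, 0, 0, 0, 0, 0]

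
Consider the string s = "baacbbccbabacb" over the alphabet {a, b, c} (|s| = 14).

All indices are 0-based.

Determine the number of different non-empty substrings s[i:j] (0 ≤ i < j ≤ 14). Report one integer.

rank | idx | suffix
   0 |   1 | aacbbccbabacb
   1 |   9 | abacb
   2 |  11 | acb
   3 |   2 | acbbccbabacb
   4 |  13 | b
   5 |   0 | baacbbccbabacb
   6 |   8 | babacb
   7 |  10 | bacb
   8 |   4 | bbccbabacb
   9 |   5 | bccbabacb
  10 |  12 | cb
  11 |   7 | cbabacb
  12 |   3 | cbbccbabacb
  13 |   6 | ccbabacb

SA = [1, 9, 11, 2, 13, 0, 8, 10, 4, 5, 12, 7, 3, 6]
rank  pair      lcp
   1  s[1:],s[9:]  1  'a'
   2  s[9:],s[11:]  1  'a'
   3  s[11:],s[2:]  3  'acb'
   4  s[2:],s[13:]  0  ''
   5  s[13:],s[0:]  1  'b'
   6  s[0:],s[8:]  2  'ba'
   7  s[8:],s[10:]  2  'ba'
   8  s[10:],s[4:]  1  'b'
   9  s[4:],s[5:]  1  'b'
  10  s[5:],s[12:]  0  ''
  11  s[12:],s[7:]  2  'cb'
  12  s[7:],s[3:]  2  'cb'
  13  s[3:],s[6:]  1  'c'

n(n+1)/2 = 14·15/2 = 105
Σ LCP = 0 + 1 + 1 + 3 + 0 + 1 + 2 + 2 + 1 + 1 + 0 + 2 + 2 + 1 = 17
distinct = 105 − 17 = 88

88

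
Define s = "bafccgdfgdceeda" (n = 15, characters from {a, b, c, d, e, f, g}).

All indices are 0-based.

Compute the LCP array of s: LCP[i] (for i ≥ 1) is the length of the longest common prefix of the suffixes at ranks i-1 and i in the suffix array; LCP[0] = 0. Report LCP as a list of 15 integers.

rank→(start, suffix):
  0 → (14, 'a')
  1 → (1, 'afccgdfgdceeda')
  2 → (0, 'bafccgdfgdceeda')
  3 → (3, 'ccgdfgdceeda')
  4 → (10, 'ceeda')
  5 → (4, 'cgdfgdceeda')
  6 → (13, 'da')
  7 → (9, 'dceeda')
  8 → (6, 'dfgdceeda')
  9 → (12, 'eda')
  10 → (11, 'eeda')
  11 → (2, 'fccgdfgdceeda')
  12 → (7, 'fgdceeda')
  13 → (8, 'gdceeda')
  14 → (5, 'gdfgdceeda')

SA = [14, 1, 0, 3, 10, 4, 13, 9, 6, 12, 11, 2, 7, 8, 5]
i: (SA[i-1],SA[i]) lcp shared
  1: (14,1) 1 'a'
  2: (1,0) 0 ''
  3: (0,3) 0 ''
  4: (3,10) 1 'c'
  5: (10,4) 1 'c'
  6: (4,13) 0 ''
  7: (13,9) 1 'd'
  8: (9,6) 1 'd'
  9: (6,12) 0 ''
  10: (12,11) 1 'e'
  11: (11,2) 0 ''
  12: (2,7) 1 'f'
  13: (7,8) 0 ''
  14: (8,5) 2 'gd'

[0, 1, 0, 0, 1, 1, 0, 1, 1, 0, 1, 0, 1, 0, 2]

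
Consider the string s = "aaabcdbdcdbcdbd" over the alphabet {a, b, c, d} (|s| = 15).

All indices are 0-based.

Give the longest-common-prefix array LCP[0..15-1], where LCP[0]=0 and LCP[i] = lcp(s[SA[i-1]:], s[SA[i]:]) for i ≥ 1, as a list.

[0, 2, 1, 0, 5, 1, 2, 0, 3, 4, 0, 1, 2, 3, 1]

rank→(start, suffix):
  0 → (0, 'aaabcdbdcdbcdbd')
  1 → (1, 'aabcdbdcdbcdbd')
  2 → (2, 'abcdbdcdbcdbd')
  3 → (10, 'bcdbd')
  4 → (3, 'bcdbdcdbcdbd')
  5 → (13, 'bd')
  6 → (6, 'bdcdbcdbd')
  7 → (8, 'cdbcdbd')
  8 → (11, 'cdbd')
  9 → (4, 'cdbdcdbcdbd')
  10 → (14, 'd')
  11 → (9, 'dbcdbd')
  12 → (12, 'dbd')
  13 → (5, 'dbdcdbcdbd')
  14 → (7, 'dcdbcdbd')

SA = [0, 1, 2, 10, 3, 13, 6, 8, 11, 4, 14, 9, 12, 5, 7]
rank  pair      lcp
   1  s[0:],s[1:]  2  'aa'
   2  s[1:],s[2:]  1  'a'
   3  s[2:],s[10:]  0  ''
   4  s[10:],s[3:]  5  'bcdbd'
   5  s[3:],s[13:]  1  'b'
   6  s[13:],s[6:]  2  'bd'
   7  s[6:],s[8:]  0  ''
   8  s[8:],s[11:]  3  'cdb'
   9  s[11:],s[4:]  4  'cdbd'
  10  s[4:],s[14:]  0  ''
  11  s[14:],s[9:]  1  'd'
  12  s[9:],s[12:]  2  'db'
  13  s[12:],s[5:]  3  'dbd'
  14  s[5:],s[7:]  1  'd'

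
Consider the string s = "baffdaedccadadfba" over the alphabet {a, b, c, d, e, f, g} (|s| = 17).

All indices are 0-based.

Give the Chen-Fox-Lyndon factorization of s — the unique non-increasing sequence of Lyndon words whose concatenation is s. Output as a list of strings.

emit factor 1: 'b' (i=0, period=1)
emit factor 2: 'affd' (i=1, period=4)
emit factor 3: 'aedcc' (i=5, period=5)
emit factor 4: 'adadfb' (i=10, period=6)
emit factor 5: 'a' (i=16, period=1)

["b", "affd", "aedcc", "adadfb", "a"]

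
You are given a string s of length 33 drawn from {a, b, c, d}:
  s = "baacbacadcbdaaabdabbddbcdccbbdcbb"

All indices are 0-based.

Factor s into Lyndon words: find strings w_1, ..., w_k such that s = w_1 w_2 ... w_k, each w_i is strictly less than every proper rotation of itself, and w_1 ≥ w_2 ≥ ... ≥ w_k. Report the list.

emit factor 1: 'b' (i=0, period=1)
emit factor 2: 'aacbacadcbd' (i=1, period=11)
emit factor 3: 'aaabdabbddbcdccbbdcbb' (i=12, period=21)

["b", "aacbacadcbd", "aaabdabbddbcdccbbdcbb"]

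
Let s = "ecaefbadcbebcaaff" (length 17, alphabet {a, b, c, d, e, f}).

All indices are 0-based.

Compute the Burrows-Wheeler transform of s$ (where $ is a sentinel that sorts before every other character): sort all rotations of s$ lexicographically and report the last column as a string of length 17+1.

fcbcafecbedab$afea

rank  rotation            last
    0  $ecaefbadcbebcaaff  f
    1  aaff$ecaefbadcbebc  c
    2  adcbebcaaff$ecaefb  b
    3  aefbadcbebcaaff$ec  c
    4  aff$ecaefbadcbebca  a
    5  badcbebcaaff$ecaef  f
    6  bcaaff$ecaefbadcbe  e
    7  bebcaaff$ecaefbadc  c
    8  caaff$ecaefbadcbeb  b
    9  caefbadcbebcaaff$e  e
   10  cbebcaaff$ecaefbad  d
   11  dcbebcaaff$ecaefba  a
   12  ebcaaff$ecaefbadcb  b
   13  ecaefbadcbebcaaff$  $
   14  efbadcbebcaaff$eca  a
   15  f$ecaefbadcbebcaaf  f
   16  fbadcbebcaaff$ecae  e
   17  ff$ecaefbadcbebcaa  a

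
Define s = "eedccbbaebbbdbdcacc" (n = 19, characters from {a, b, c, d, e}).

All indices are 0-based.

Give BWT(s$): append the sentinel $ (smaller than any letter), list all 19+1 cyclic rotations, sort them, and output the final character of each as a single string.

ccbbcebbdcdcadbbeae$

rank  rotation              last
    0  $eedccbbaebbbdbdcacc  c
    1  acc$eedccbbaebbbdbdc  c
    2  aebbbdbdcacc$eedccbb  b
    3  baebbbdbdcacc$eedccb  b
    4  bbaebbbdbdcacc$eedcc  c
    5  bbbdbdcacc$eedccbbae  e
    6  bbdbdcacc$eedccbbaeb  b
    7  bdbdcacc$eedccbbaebb  b
    8  bdcacc$eedccbbaebbbd  d
    9  c$eedccbbaebbbdbdcac  c
   10  cacc$eedccbbaebbbdbd  d
   11  cbbaebbbdbdcacc$eedc  c
   12  cc$eedccbbaebbbdbdca  a
   13  ccbbaebbbdbdcacc$eed  d
   14  dbdcacc$eedccbbaebbb  b
   15  dcacc$eedccbbaebbbdb  b
   16  dccbbaebbbdbdcacc$ee  e
   17  ebbbdbdcacc$eedccbba  a
   18  edccbbaebbbdbdcacc$e  e
   19  eedccbbaebbbdbdcacc$  $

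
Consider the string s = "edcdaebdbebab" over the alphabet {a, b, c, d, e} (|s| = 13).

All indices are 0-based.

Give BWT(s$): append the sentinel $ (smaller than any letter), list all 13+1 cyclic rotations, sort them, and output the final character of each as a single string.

rank  rotation        last
    0  $edcdaebdbebab  b
    1  ab$edcdaebdbeb  b
    2  aebdbebab$edcd  d
    3  b$edcdaebdbeba  a
    4  bab$edcdaebdbe  e
    5  bdbebab$edcdae  e
    6  bebab$edcdaebd  d
    7  cdaebdbebab$ed  d
    8  daebdbebab$edc  c
    9  dbebab$edcdaeb  b
   10  dcdaebdbebab$e  e
   11  ebab$edcdaebdb  b
   12  ebdbebab$edcda  a
   13  edcdaebdbebab$  $

bbdaeeddcbeba$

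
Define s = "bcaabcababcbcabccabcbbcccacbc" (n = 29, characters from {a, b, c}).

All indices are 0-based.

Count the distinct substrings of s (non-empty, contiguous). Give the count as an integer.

376

rank | idx | suffix
   0 |   2 | aabcababcbcabccabcbbcccacbc
   1 |   6 | ababcbcabccabcbbcccacbc
   2 |   3 | abcababcbcabccabcbbcccacbc
   3 |  17 | abcbbcccacbc
   4 |   8 | abcbcabccabcbbcccacbc
   5 |  13 | abccabcbbcccacbc
   6 |  25 | acbc
   7 |   7 | babcbcabccabcbbcccacbc
   8 |  20 | bbcccacbc
   9 |  27 | bc
  10 |   0 | bcaabcababcbcabccabcbbcccacbc
  11 |   4 | bcababcbcabccabcbbcccacbc
  12 |  11 | bcabccabcbbcccacbc
  13 |  18 | bcbbcccacbc
  14 |   9 | bcbcabccabcbbcccacbc
  15 |  14 | bccabcbbcccacbc
  16 |  21 | bcccacbc
  17 |  28 | c
  18 |   1 | caabcababcbcabccabcbbcccacbc
  19 |   5 | cababcbcabccabcbbcccacbc
  20 |  16 | cabcbbcccacbc
  21 |  12 | cabccabcbbcccacbc
  22 |  24 | cacbc
  23 |  19 | cbbcccacbc
  24 |  26 | cbc
  25 |  10 | cbcabccabcbbcccacbc
  26 |  15 | ccabcbbcccacbc
  27 |  23 | ccacbc
  28 |  22 | cccacbc

SA = [2, 6, 3, 17, 8, 13, 25, 7, 20, 27, 0, 4, 11, 18, 9, 14, 21, 28, 1, 5, 16, 12, 24, 19, 26, 10, 15, 23, 22]
i: (SA[i-1],SA[i]) lcp shared
  1: (2,6) 1 'a'
  2: (6,3) 2 'ab'
  3: (3,17) 3 'abc'
  4: (17,8) 4 'abcb'
  5: (8,13) 3 'abc'
  6: (13,25) 1 'a'
  7: (25,7) 0 ''
  8: (7,20) 1 'b'
  9: (20,27) 1 'b'
  10: (27,0) 2 'bc'
  11: (0,4) 3 'bca'
  12: (4,11) 4 'bcab'
  13: (11,18) 2 'bc'
  14: (18,9) 3 'bcb'
  15: (9,14) 2 'bc'
  16: (14,21) 3 'bcc'
  17: (21,28) 0 ''
  18: (28,1) 1 'c'
  19: (1,5) 2 'ca'
  20: (5,16) 3 'cab'
  21: (16,12) 4 'cabc'
  22: (12,24) 2 'ca'
  23: (24,19) 1 'c'
  24: (19,26) 2 'cb'
  25: (26,10) 3 'cbc'
  26: (10,15) 1 'c'
  27: (15,23) 3 'cca'
  28: (23,22) 2 'cc'

n(n+1)/2 = 29·30/2 = 435
Σ LCP = 0 + 1 + 2 + 3 + 4 + 3 + 1 + 0 + 1 + 1 + 2 + 3 + 4 + 2 + 3 + 2 + 3 + 0 + 1 + 2 + 3 + 4 + 2 + 1 + 2 + 3 + 1 + 3 + 2 = 59
distinct = 435 − 59 = 376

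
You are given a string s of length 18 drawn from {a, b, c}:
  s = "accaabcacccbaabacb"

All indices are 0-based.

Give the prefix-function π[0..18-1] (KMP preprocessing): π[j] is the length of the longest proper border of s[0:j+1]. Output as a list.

[0, 0, 0, 1, 1, 0, 0, 1, 2, 3, 0, 0, 1, 1, 0, 1, 2, 0]

π[0] = 0
j=1 s[j]='c': π[1]=0 (border '')
j=2 s[j]='c': π[2]=0 (border '')
j=3 s[j]='a': π[3]=1 (border 'a')
j=4 s[j]='a': k: 1→0; π[4]=1 (border 'a')
j=5 s[j]='b': k: 1→0; π[5]=0 (border '')
j=6 s[j]='c': π[6]=0 (border '')
j=7 s[j]='a': π[7]=1 (border 'a')
j=8 s[j]='c': π[8]=2 (border 'ac')
j=9 s[j]='c': π[9]=3 (border 'acc')
j=10 s[j]='c': k: 3→0; π[10]=0 (border '')
j=11 s[j]='b': π[11]=0 (border '')
j=12 s[j]='a': π[12]=1 (border 'a')
j=13 s[j]='a': k: 1→0; π[13]=1 (border 'a')
j=14 s[j]='b': k: 1→0; π[14]=0 (border '')
j=15 s[j]='a': π[15]=1 (border 'a')
j=16 s[j]='c': π[16]=2 (border 'ac')
j=17 s[j]='b': k: 2→0; π[17]=0 (border '')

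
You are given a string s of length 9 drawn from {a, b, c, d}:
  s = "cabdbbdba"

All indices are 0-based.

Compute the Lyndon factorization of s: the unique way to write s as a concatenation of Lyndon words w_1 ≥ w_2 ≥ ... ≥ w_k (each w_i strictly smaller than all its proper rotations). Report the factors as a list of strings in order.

emit factor 1: 'c' (i=0, period=1)
emit factor 2: 'abdbbdb' (i=1, period=7)
emit factor 3: 'a' (i=8, period=1)

["c", "abdbbdb", "a"]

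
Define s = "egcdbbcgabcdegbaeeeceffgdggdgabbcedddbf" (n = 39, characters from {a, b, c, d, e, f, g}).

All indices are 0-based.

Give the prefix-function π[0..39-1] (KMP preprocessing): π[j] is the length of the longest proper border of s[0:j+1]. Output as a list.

[0, 0, 0, 0, 0, 0, 0, 0, 0, 0, 0, 0, 1, 2, 0, 0, 1, 1, 1, 0, 1, 0, 0, 0, 0, 0, 0, 0, 0, 0, 0, 0, 0, 1, 0, 0, 0, 0, 0]

π[0] = 0
j=1 s[j]='g': π[1]=0 (border '')
j=2 s[j]='c': π[2]=0 (border '')
j=3 s[j]='d': π[3]=0 (border '')
j=4 s[j]='b': π[4]=0 (border '')
j=5 s[j]='b': π[5]=0 (border '')
j=6 s[j]='c': π[6]=0 (border '')
j=7 s[j]='g': π[7]=0 (border '')
j=8 s[j]='a': π[8]=0 (border '')
j=9 s[j]='b': π[9]=0 (border '')
j=10 s[j]='c': π[10]=0 (border '')
j=11 s[j]='d': π[11]=0 (border '')
j=12 s[j]='e': π[12]=1 (border 'e')
j=13 s[j]='g': π[13]=2 (border 'eg')
j=14 s[j]='b': k: 2→0; π[14]=0 (border '')
j=15 s[j]='a': π[15]=0 (border '')
j=16 s[j]='e': π[16]=1 (border 'e')
j=17 s[j]='e': k: 1→0; π[17]=1 (border 'e')
j=18 s[j]='e': k: 1→0; π[18]=1 (border 'e')
j=19 s[j]='c': k: 1→0; π[19]=0 (border '')
j=20 s[j]='e': π[20]=1 (border 'e')
j=21 s[j]='f': k: 1→0; π[21]=0 (border '')
j=22 s[j]='f': π[22]=0 (border '')
j=23 s[j]='g': π[23]=0 (border '')
j=24 s[j]='d': π[24]=0 (border '')
j=25 s[j]='g': π[25]=0 (border '')
j=26 s[j]='g': π[26]=0 (border '')
j=27 s[j]='d': π[27]=0 (border '')
j=28 s[j]='g': π[28]=0 (border '')
j=29 s[j]='a': π[29]=0 (border '')
j=30 s[j]='b': π[30]=0 (border '')
j=31 s[j]='b': π[31]=0 (border '')
j=32 s[j]='c': π[32]=0 (border '')
j=33 s[j]='e': π[33]=1 (border 'e')
j=34 s[j]='d': k: 1→0; π[34]=0 (border '')
j=35 s[j]='d': π[35]=0 (border '')
j=36 s[j]='d': π[36]=0 (border '')
j=37 s[j]='b': π[37]=0 (border '')
j=38 s[j]='f': π[38]=0 (border '')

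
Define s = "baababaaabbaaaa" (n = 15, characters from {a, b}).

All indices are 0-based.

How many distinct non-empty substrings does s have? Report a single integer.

90

rank | idx | suffix
   0 |  14 | a
   1 |  13 | aa
   2 |  12 | aaa
   3 |  11 | aaaa
   4 |   6 | aaabbaaaa
   5 |   1 | aababaaabbaaaa
   6 |   7 | aabbaaaa
   7 |   4 | abaaabbaaaa
   8 |   2 | ababaaabbaaaa
   9 |   8 | abbaaaa
  10 |  10 | baaaa
  11 |   5 | baaabbaaaa
  12 |   0 | baababaaabbaaaa
  13 |   3 | babaaabbaaaa
  14 |   9 | bbaaaa

SA = [14, 13, 12, 11, 6, 1, 7, 4, 2, 8, 10, 5, 0, 3, 9]
rank  pair      lcp
   1  s[14:],s[13:]  1  'a'
   2  s[13:],s[12:]  2  'aa'
   3  s[12:],s[11:]  3  'aaa'
   4  s[11:],s[6:]  3  'aaa'
   5  s[6:],s[1:]  2  'aa'
   6  s[1:],s[7:]  3  'aab'
   7  s[7:],s[4:]  1  'a'
   8  s[4:],s[2:]  3  'aba'
   9  s[2:],s[8:]  2  'ab'
  10  s[8:],s[10:]  0  ''
  11  s[10:],s[5:]  4  'baaa'
  12  s[5:],s[0:]  3  'baa'
  13  s[0:],s[3:]  2  'ba'
  14  s[3:],s[9:]  1  'b'

n(n+1)/2 = 15·16/2 = 120
Σ LCP = 0 + 1 + 2 + 3 + 3 + 2 + 3 + 1 + 3 + 2 + 0 + 4 + 3 + 2 + 1 = 30
distinct = 120 − 30 = 90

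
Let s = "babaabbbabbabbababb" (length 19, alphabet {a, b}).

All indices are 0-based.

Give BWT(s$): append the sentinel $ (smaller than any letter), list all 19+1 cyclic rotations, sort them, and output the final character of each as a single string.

rank  rotation              last
    0  $babaabbbabbabbababb  b
    1  aabbbabbabbababb$bab  b
    2  abaabbbabbabbababb$b  b
    3  ababb$babaabbbabbabb  b
    4  abb$babaabbbabbabbab  b
    5  abbababb$babaabbbabb  b
    6  abbabbababb$babaabbb  b
    7  abbbabbabbababb$baba  a
    8  b$babaabbbabbabbabab  b
    9  baabbbabbabbababb$ba  a
   10  babaabbbabbabbababb$  $
   11  bababb$babaabbbabbab  b
   12  babb$babaabbbabbabba  a
   13  babbababb$babaabbbab  b
   14  babbabbababb$babaabb  b
   15  bb$babaabbbabbabbaba  a
   16  bbababb$babaabbbabba  a
   17  bbabbababb$babaabbba  a
   18  bbabbabbababb$babaab  b
   19  bbbabbabbababb$babaa  a

bbbbbbbaba$babbaaaba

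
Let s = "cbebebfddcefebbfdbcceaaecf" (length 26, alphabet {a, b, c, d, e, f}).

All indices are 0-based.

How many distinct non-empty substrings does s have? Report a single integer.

rank→(start, suffix):
  0 → (21, 'aaecf')
  1 → (22, 'aecf')
  2 → (13, 'bbfdbcceaaecf')
  3 → (17, 'bcceaaecf')
  4 → (1, 'bebebfddcefebbfdbcceaaecf')
  5 → (3, 'bebfddcefebbfdbcceaaecf')
  6 → (14, 'bfdbcceaaecf')
  7 → (5, 'bfddcefebbfdbcceaaecf')
  8 → (0, 'cbebebfddcefebbfdbcceaaecf')
  9 → (18, 'cceaaecf')
  10 → (19, 'ceaaecf')
  11 → (9, 'cefebbfdbcceaaecf')
  12 → (24, 'cf')
  13 → (16, 'dbcceaaecf')
  14 → (8, 'dcefebbfdbcceaaecf')
  15 → (7, 'ddcefebbfdbcceaaecf')
  16 → (20, 'eaaecf')
  17 → (12, 'ebbfdbcceaaecf')
  18 → (2, 'ebebfddcefebbfdbcceaaecf')
  19 → (4, 'ebfddcefebbfdbcceaaecf')
  20 → (23, 'ecf')
  21 → (10, 'efebbfdbcceaaecf')
  22 → (25, 'f')
  23 → (15, 'fdbcceaaecf')
  24 → (6, 'fddcefebbfdbcceaaecf')
  25 → (11, 'febbfdbcceaaecf')

SA = [21, 22, 13, 17, 1, 3, 14, 5, 0, 18, 19, 9, 24, 16, 8, 7, 20, 12, 2, 4, 23, 10, 25, 15, 6, 11]
rank  pair      lcp
   1  s[21:],s[22:]  1  'a'
   2  s[22:],s[13:]  0  ''
   3  s[13:],s[17:]  1  'b'
   4  s[17:],s[1:]  1  'b'
   5  s[1:],s[3:]  3  'beb'
   6  s[3:],s[14:]  1  'b'
   7  s[14:],s[5:]  3  'bfd'
   8  s[5:],s[0:]  0  ''
   9  s[0:],s[18:]  1  'c'
  10  s[18:],s[19:]  1  'c'
  11  s[19:],s[9:]  2  'ce'
  12  s[9:],s[24:]  1  'c'
  13  s[24:],s[16:]  0  ''
  14  s[16:],s[8:]  1  'd'
  15  s[8:],s[7:]  1  'd'
  16  s[7:],s[20:]  0  ''
  17  s[20:],s[12:]  1  'e'
  18  s[12:],s[2:]  2  'eb'
  19  s[2:],s[4:]  2  'eb'
  20  s[4:],s[23:]  1  'e'
  21  s[23:],s[10:]  1  'e'
  22  s[10:],s[25:]  0  ''
  23  s[25:],s[15:]  1  'f'
  24  s[15:],s[6:]  2  'fd'
  25  s[6:],s[11:]  1  'f'

n(n+1)/2 = 26·27/2 = 351
Σ LCP = 0 + 1 + 0 + 1 + 1 + 3 + 1 + 3 + 0 + 1 + 1 + 2 + 1 + 0 + 1 + 1 + 0 + 1 + 2 + 2 + 1 + 1 + 0 + 1 + 2 + 1 = 28
distinct = 351 − 28 = 323

323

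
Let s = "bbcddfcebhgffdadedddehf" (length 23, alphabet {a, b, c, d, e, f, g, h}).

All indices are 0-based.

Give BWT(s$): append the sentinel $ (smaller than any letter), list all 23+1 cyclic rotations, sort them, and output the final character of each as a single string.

fd$bebffedcaddcddhdfgheb

rank  rotation                  last
    0  $bbcddfcebhgffdadedddehf  f
    1  adedddehf$bbcddfcebhgffd  d
    2  bbcddfcebhgffdadedddehf$  $
    3  bcddfcebhgffdadedddehf$b  b
    4  bhgffdadedddehf$bbcddfce  e
    5  cddfcebhgffdadedddehf$bb  b
    6  cebhgffdadedddehf$bbcddf  f
    7  dadedddehf$bbcddfcebhgff  f
    8  dddehf$bbcddfcebhgffdade  e
    9  ddehf$bbcddfcebhgffdaded  d
   10  ddfcebhgffdadedddehf$bbc  c
   11  dedddehf$bbcddfcebhgffda  a
   12  dehf$bbcddfcebhgffdadedd  d
   13  dfcebhgffdadedddehf$bbcd  d
   14  ebhgffdadedddehf$bbcddfc  c
   15  edddehf$bbcddfcebhgffdad  d
   16  ehf$bbcddfcebhgffdadeddd  d
   17  f$bbcddfcebhgffdadedddeh  h
   18  fcebhgffdadedddehf$bbcdd  d
   19  fdadedddehf$bbcddfcebhgf  f
   20  ffdadedddehf$bbcddfcebhg  g
   21  gffdadedddehf$bbcddfcebh  h
   22  hf$bbcddfcebhgffdadeddde  e
   23  hgffdadedddehf$bbcddfceb  b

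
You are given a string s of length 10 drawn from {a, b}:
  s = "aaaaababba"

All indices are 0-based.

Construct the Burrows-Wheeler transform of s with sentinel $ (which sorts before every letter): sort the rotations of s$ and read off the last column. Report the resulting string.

rank  rotation     last
    0  $aaaaababba  a
    1  a$aaaaababb  b
    2  aaaaababba$  $
    3  aaaababba$a  a
    4  aaababba$aa  a
    5  aababba$aaa  a
    6  ababba$aaaa  a
    7  abba$aaaaab  b
    8  ba$aaaaabab  b
    9  babba$aaaaa  a
   10  bba$aaaaaba  a

ab$aaaabbaa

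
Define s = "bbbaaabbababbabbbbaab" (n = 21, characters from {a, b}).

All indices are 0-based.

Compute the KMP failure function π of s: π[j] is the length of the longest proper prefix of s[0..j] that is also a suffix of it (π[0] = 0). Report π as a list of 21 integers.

[0, 1, 2, 0, 0, 0, 1, 2, 0, 1, 0, 1, 2, 0, 1, 2, 3, 3, 4, 5, 1]

π[0] = 0
j=1 s[j]='b': π[1]=1 (border 'b')
j=2 s[j]='b': π[2]=2 (border 'bb')
j=3 s[j]='a': k: 2→1→0; π[3]=0 (border '')
j=4 s[j]='a': π[4]=0 (border '')
j=5 s[j]='a': π[5]=0 (border '')
j=6 s[j]='b': π[6]=1 (border 'b')
j=7 s[j]='b': π[7]=2 (border 'bb')
j=8 s[j]='a': k: 2→1→0; π[8]=0 (border '')
j=9 s[j]='b': π[9]=1 (border 'b')
j=10 s[j]='a': k: 1→0; π[10]=0 (border '')
j=11 s[j]='b': π[11]=1 (border 'b')
j=12 s[j]='b': π[12]=2 (border 'bb')
j=13 s[j]='a': k: 2→1→0; π[13]=0 (border '')
j=14 s[j]='b': π[14]=1 (border 'b')
j=15 s[j]='b': π[15]=2 (border 'bb')
j=16 s[j]='b': π[16]=3 (border 'bbb')
j=17 s[j]='b': k: 3→2; π[17]=3 (border 'bbb')
j=18 s[j]='a': π[18]=4 (border 'bbba')
j=19 s[j]='a': π[19]=5 (border 'bbbaa')
j=20 s[j]='b': k: 5→0; π[20]=1 (border 'b')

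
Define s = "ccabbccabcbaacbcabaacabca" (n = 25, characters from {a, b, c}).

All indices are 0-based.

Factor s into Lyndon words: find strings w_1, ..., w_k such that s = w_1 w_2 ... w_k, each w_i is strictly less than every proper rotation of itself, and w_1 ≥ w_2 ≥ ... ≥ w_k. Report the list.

["c", "c", "abbccabcb", "aacbcab", "aacabc", "a"]

emit factor 1: 'c' (i=0, period=1)
emit factor 2: 'c' (i=1, period=1)
emit factor 3: 'abbccabcb' (i=2, period=9)
emit factor 4: 'aacbcab' (i=11, period=7)
emit factor 5: 'aacabc' (i=18, period=6)
emit factor 6: 'a' (i=24, period=1)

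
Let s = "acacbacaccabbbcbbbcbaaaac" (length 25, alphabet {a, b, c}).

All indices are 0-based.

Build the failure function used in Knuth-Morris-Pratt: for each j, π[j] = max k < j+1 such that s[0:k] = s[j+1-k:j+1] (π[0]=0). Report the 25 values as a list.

[0, 0, 1, 2, 0, 1, 2, 3, 4, 0, 1, 0, 0, 0, 0, 0, 0, 0, 0, 0, 1, 1, 1, 1, 2]

π[0] = 0
j=1 s[j]='c': π[1]=0 (border '')
j=2 s[j]='a': π[2]=1 (border 'a')
j=3 s[j]='c': π[3]=2 (border 'ac')
j=4 s[j]='b': k: 2→0; π[4]=0 (border '')
j=5 s[j]='a': π[5]=1 (border 'a')
j=6 s[j]='c': π[6]=2 (border 'ac')
j=7 s[j]='a': π[7]=3 (border 'aca')
j=8 s[j]='c': π[8]=4 (border 'acac')
j=9 s[j]='c': k: 4→2→0; π[9]=0 (border '')
j=10 s[j]='a': π[10]=1 (border 'a')
j=11 s[j]='b': k: 1→0; π[11]=0 (border '')
j=12 s[j]='b': π[12]=0 (border '')
j=13 s[j]='b': π[13]=0 (border '')
j=14 s[j]='c': π[14]=0 (border '')
j=15 s[j]='b': π[15]=0 (border '')
j=16 s[j]='b': π[16]=0 (border '')
j=17 s[j]='b': π[17]=0 (border '')
j=18 s[j]='c': π[18]=0 (border '')
j=19 s[j]='b': π[19]=0 (border '')
j=20 s[j]='a': π[20]=1 (border 'a')
j=21 s[j]='a': k: 1→0; π[21]=1 (border 'a')
j=22 s[j]='a': k: 1→0; π[22]=1 (border 'a')
j=23 s[j]='a': k: 1→0; π[23]=1 (border 'a')
j=24 s[j]='c': π[24]=2 (border 'ac')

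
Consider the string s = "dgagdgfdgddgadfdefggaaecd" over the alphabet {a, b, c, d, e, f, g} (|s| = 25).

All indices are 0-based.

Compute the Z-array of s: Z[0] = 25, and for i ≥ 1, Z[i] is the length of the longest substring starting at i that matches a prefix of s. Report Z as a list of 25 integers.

[25, 0, 0, 0, 2, 0, 0, 2, 0, 1, 3, 0, 0, 1, 0, 1, 0, 0, 0, 0, 0, 0, 0, 0, 1]

Z[0]=25
i=1: fresh scan; Z[1]=0
i=2: fresh scan; Z[2]=0
i=3: fresh scan; Z[3]=0
i=4: fresh scan; Z[4]=2 extend→box=[4,6)
i=5: min(r-i=1, Z[1]=0)=0; Z[5]=0
i=6: fresh scan; Z[6]=0
i=7: fresh scan; Z[7]=2 extend→box=[7,9)
i=8: min(r-i=1, Z[1]=0)=0; Z[8]=0
i=9: fresh scan; Z[9]=1 extend→box=[9,10)
i=10: fresh scan; Z[10]=3 extend→box=[10,13)
i=11: min(r-i=2, Z[1]=0)=0; Z[11]=0
i=12: min(r-i=1, Z[2]=0)=0; Z[12]=0
i=13: fresh scan; Z[13]=1 extend→box=[13,14)
i=14: fresh scan; Z[14]=0
i=15: fresh scan; Z[15]=1 extend→box=[15,16)
i=16: fresh scan; Z[16]=0
i=17: fresh scan; Z[17]=0
i=18: fresh scan; Z[18]=0
i=19: fresh scan; Z[19]=0
i=20: fresh scan; Z[20]=0
i=21: fresh scan; Z[21]=0
i=22: fresh scan; Z[22]=0
i=23: fresh scan; Z[23]=0
i=24: fresh scan; Z[24]=1 extend→box=[24,25)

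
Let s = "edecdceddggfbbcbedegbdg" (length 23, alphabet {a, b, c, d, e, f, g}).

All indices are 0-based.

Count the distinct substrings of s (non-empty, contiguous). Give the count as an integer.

rank→(start, suffix):
  0 → (12, 'bbcbedegbdg')
  1 → (13, 'bcbedegbdg')
  2 → (20, 'bdg')
  3 → (15, 'bedegbdg')
  4 → (14, 'cbedegbdg')
  5 → (3, 'cdceddggfbbcbedegbdg')
  6 → (5, 'ceddggfbbcbedegbdg')
  7 → (4, 'dceddggfbbcbedegbdg')
  8 → (7, 'ddggfbbcbedegbdg')
  9 → (1, 'decdceddggfbbcbedegbdg')
  10 → (17, 'degbdg')
  11 → (21, 'dg')
  12 → (8, 'dggfbbcbedegbdg')
  13 → (2, 'ecdceddggfbbcbedegbdg')
  14 → (6, 'eddggfbbcbedegbdg')
  15 → (0, 'edecdceddggfbbcbedegbdg')
  16 → (16, 'edegbdg')
  17 → (18, 'egbdg')
  18 → (11, 'fbbcbedegbdg')
  19 → (22, 'g')
  20 → (19, 'gbdg')
  21 → (10, 'gfbbcbedegbdg')
  22 → (9, 'ggfbbcbedegbdg')

SA = [12, 13, 20, 15, 14, 3, 5, 4, 7, 1, 17, 21, 8, 2, 6, 0, 16, 18, 11, 22, 19, 10, 9]
rank  pair      lcp
   1  s[12:],s[13:]  1  'b'
   2  s[13:],s[20:]  1  'b'
   3  s[20:],s[15:]  1  'b'
   4  s[15:],s[14:]  0  ''
   5  s[14:],s[3:]  1  'c'
   6  s[3:],s[5:]  1  'c'
   7  s[5:],s[4:]  0  ''
   8  s[4:],s[7:]  1  'd'
   9  s[7:],s[1:]  1  'd'
  10  s[1:],s[17:]  2  'de'
  11  s[17:],s[21:]  1  'd'
  12  s[21:],s[8:]  2  'dg'
  13  s[8:],s[2:]  0  ''
  14  s[2:],s[6:]  1  'e'
  15  s[6:],s[0:]  2  'ed'
  16  s[0:],s[16:]  3  'ede'
  17  s[16:],s[18:]  1  'e'
  18  s[18:],s[11:]  0  ''
  19  s[11:],s[22:]  0  ''
  20  s[22:],s[19:]  1  'g'
  21  s[19:],s[10:]  1  'g'
  22  s[10:],s[9:]  1  'g'

n(n+1)/2 = 23·24/2 = 276
Σ LCP = 0 + 1 + 1 + 1 + 0 + 1 + 1 + 0 + 1 + 1 + 2 + 1 + 2 + 0 + 1 + 2 + 3 + 1 + 0 + 0 + 1 + 1 + 1 = 22
distinct = 276 − 22 = 254

254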